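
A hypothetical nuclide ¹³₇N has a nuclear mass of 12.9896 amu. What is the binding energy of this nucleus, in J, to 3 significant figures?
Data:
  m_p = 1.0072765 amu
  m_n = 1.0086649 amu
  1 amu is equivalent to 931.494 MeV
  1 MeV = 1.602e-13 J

Total constituent mass: 7 × 1.0072765 + 6 × 1.0086649 = 13.1029249 amu
Δm = 13.1029249 − 12.9896 = 0.1133249 amu
Binding energy = Δm·c² = 0.1133249 × 931.494 MeV/amu = 105.561 MeV
In joules: 105.561 MeV × 1.602e-13 J/MeV = 1.6911e-11 J

1.69e-11 J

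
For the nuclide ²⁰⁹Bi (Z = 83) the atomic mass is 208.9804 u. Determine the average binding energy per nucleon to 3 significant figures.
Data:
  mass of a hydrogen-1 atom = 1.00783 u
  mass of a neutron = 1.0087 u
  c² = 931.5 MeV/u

With 83 protons and 126 neutrons (A = 209):
Mass of separated nucleons = 83(1.00783) + 126(1.0087) = 83.64989 + 127.0962 = 210.74609 u
Mass defect Δm = 210.74609 − 208.9804 = 1.76569 u
E_B = 1.76569 × 931.5 = 1644.74 MeV
Dividing by A = 209 gives 7.870 MeV per nucleon.

7.87 MeV/nucleon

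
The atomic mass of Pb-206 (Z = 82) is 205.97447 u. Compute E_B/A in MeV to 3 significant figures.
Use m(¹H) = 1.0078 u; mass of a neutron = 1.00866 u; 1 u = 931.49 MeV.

7.86 MeV/nucleon

Z = 82, so N = A − Z = 206 − 82 = 124.
Σm = 82·m(¹H) + 124·m_n = 82.6396 + 125.07384 = 207.71344 u
The mass defect is 207.71344 − 205.97447 = 1.73897 u.
Binding energy = Δm·c² = 1.73897 × 931.49 MeV/u = 1619.83 MeV
BE/A = 1619.83 MeV / 206 = 7.863 MeV/nucleon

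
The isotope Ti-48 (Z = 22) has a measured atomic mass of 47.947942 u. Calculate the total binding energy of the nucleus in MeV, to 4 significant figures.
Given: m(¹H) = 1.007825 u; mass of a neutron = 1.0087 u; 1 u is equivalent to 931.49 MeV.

The nucleus contains 22 protons and 48 − 22 = 26 neutrons.
Mass of separated nucleons = 22(1.007825) + 26(1.0087) = 22.172150 + 26.2262 = 48.398350 u
Mass defect Δm = 48.398350 − 47.947942 = 0.450408 u
Converting to energy: 0.450408 u × 931.49 MeV/u = 419.551 MeV

419.6 MeV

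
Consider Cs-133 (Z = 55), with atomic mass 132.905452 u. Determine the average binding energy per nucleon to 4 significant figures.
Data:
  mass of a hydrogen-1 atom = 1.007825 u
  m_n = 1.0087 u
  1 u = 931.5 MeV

Mass of separated nucleons = 55(1.007825) + 78(1.0087) = 55.430375 + 78.6786 = 134.108975 u
Mass defect Δm = 134.108975 − 132.905452 = 1.203523 u
Converting to energy: 1.203523 u × 931.5 MeV/u = 1121.08 MeV
BE/A = 1121.08 MeV / 133 = 8.429 MeV/nucleon

8.429 MeV/nucleon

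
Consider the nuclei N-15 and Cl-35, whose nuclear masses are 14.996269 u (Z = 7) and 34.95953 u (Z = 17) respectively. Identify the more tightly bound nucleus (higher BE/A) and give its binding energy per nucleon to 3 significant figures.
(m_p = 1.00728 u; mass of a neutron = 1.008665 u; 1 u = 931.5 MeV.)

N-15: Σm = 7(1.00728) + 8(1.008665) = 15.120280 u; Δm = 0.124011 u; E_B = 115.52 MeV; E_B/A = 7.701 MeV
Cl-35: Σm = 17(1.00728) + 18(1.008665) = 35.279730 u; Δm = 0.320200 u; E_B = 298.27 MeV; E_B/A = 8.522 MeV
Cl-35 has the higher binding energy per nucleon, so it is the more tightly bound nucleus.

Cl-35; 8.52 MeV/nucleon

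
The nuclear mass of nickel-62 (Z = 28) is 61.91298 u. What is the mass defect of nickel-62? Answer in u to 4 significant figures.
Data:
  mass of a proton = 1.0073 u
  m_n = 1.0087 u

0.5872 u

With 28 protons and 34 neutrons (A = 62):
Σm = 28·m_p + 34·m_n = 28.2044 + 34.2958 = 62.5002 u
The mass defect is 62.5002 − 61.91298 = 0.58722 u.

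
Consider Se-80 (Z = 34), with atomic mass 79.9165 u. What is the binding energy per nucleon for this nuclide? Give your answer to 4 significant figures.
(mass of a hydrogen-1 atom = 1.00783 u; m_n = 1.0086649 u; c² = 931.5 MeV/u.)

Mass of separated nucleons = 34(1.00783) + 46(1.0086649) = 34.26622 + 46.3985854 = 80.6648054 u
Δm = 80.6648054 − 79.9165 = 0.7483054 u
Binding energy = Δm·c² = 0.7483054 × 931.5 MeV/u = 697.046 MeV
Per nucleon: 697.046 / 80 = 8.713 MeV

8.713 MeV/nucleon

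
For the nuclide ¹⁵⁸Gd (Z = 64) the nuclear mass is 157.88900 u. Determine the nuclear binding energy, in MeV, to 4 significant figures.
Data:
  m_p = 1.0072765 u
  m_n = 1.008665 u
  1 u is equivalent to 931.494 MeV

Σm = 64·m_p + 94·m_n = 64.4656960 + 94.814510 = 159.2802060 u
Δm = 159.2802060 − 157.88900 = 1.3912060 u
Converting to energy: 1.3912060 u × 931.494 MeV/u = 1295.90 MeV

1296 MeV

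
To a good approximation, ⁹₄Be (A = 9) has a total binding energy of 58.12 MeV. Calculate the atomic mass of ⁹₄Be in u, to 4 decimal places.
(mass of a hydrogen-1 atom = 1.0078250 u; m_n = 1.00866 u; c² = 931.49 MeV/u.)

9.0122 u

Mass defect = 58.12 MeV / (931.49 MeV/u) = 0.062395 u
Constituent mass = 4(1.0078250) + 5(1.00866) = 9.0746000 u
Atomic mass = 9.0746000 − 0.062395 = 9.0122050 u ≈ 9.0122 u (to 4 decimal places)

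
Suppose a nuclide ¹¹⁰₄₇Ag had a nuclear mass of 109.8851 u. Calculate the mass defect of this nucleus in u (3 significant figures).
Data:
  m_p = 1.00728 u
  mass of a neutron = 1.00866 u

1.00 u

With 47 protons and 63 neutrons (A = 110):
Mass of separated nucleons = 47(1.00728) + 63(1.00866) = 47.34216 + 63.54558 = 110.88774 u
Mass defect Δm = 110.88774 − 109.8851 = 1.00264 u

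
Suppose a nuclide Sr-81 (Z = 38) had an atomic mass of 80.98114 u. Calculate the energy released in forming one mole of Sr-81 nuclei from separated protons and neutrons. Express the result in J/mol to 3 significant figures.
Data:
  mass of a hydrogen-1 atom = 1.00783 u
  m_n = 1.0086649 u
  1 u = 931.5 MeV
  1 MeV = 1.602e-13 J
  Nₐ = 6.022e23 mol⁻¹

6.19e+13 J/mol

The nucleus contains 38 protons and 81 − 38 = 43 neutrons.
Mass of separated nucleons = 38(1.00783) + 43(1.0086649) = 38.29754 + 43.3725907 = 81.6701307 u
Δm = 81.6701307 − 80.98114 = 0.6889907 u
Binding energy = Δm·c² = 0.6889907 × 931.5 MeV/u = 641.795 MeV
Per nucleus in joules: 641.795 MeV × 1.602e-13 J/MeV = 1.0282e-10 J
Per mole: 1.0282e-10 J × 6.022e23 mol⁻¹ = 6.1918e+13 J/mol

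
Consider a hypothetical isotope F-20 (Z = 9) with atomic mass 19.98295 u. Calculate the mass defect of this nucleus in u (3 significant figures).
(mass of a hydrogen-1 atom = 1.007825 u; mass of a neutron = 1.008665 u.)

Z = 9, so N = A − Z = 20 − 9 = 11.
Mass of separated nucleons = 9(1.007825) + 11(1.008665) = 9.070425 + 11.095315 = 20.165740 u
The mass defect is 20.165740 − 19.98295 = 0.182790 u.

0.183 u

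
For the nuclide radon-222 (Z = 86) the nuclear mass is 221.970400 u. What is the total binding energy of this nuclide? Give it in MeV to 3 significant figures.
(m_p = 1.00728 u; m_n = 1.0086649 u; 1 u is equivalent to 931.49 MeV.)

Mass of separated nucleons = 86(1.00728) + 136(1.0086649) = 86.62608 + 137.1784264 = 223.8045064 u
The mass defect is 223.8045064 − 221.970400 = 1.8341064 u.
Converting to energy: 1.8341064 u × 931.49 MeV/u = 1708.45 MeV

1710 MeV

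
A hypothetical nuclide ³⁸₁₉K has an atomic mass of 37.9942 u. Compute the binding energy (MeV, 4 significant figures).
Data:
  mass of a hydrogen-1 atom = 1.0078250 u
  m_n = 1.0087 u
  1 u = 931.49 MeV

297.9 MeV

Z = 19, so N = A − Z = 38 − 19 = 19.
Σm = 19·m(¹H) + 19·m_n = 19.1486750 + 19.1653 = 38.3139750 u
The mass defect is 38.3139750 − 37.9942 = 0.3197750 u.
E_B = 0.3197750 × 931.49 = 297.867 MeV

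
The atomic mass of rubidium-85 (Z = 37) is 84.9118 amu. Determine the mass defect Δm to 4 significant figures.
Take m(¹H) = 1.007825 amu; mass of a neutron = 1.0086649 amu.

0.7936 amu

Mass of separated nucleons = 37(1.007825) + 48(1.0086649) = 37.289525 + 48.4159152 = 85.7054402 amu
The mass defect is 85.7054402 − 84.9118 = 0.7936402 amu.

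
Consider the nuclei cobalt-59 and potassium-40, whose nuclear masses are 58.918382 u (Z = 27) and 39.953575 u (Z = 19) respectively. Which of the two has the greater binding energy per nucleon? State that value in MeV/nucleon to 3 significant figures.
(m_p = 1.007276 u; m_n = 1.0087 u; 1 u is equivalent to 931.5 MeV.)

cobalt-59: Σm = 27(1.007276) + 32(1.0087) = 59.474852 u; Δm = 0.556470 u; E_B = 518.35 MeV; E_B/A = 8.786 MeV
potassium-40: Σm = 19(1.007276) + 21(1.0087) = 40.320944 u; Δm = 0.367369 u; E_B = 342.20 MeV; E_B/A = 8.555 MeV
cobalt-59 has the higher binding energy per nucleon, so it is the more tightly bound nucleus.

cobalt-59; 8.79 MeV/nucleon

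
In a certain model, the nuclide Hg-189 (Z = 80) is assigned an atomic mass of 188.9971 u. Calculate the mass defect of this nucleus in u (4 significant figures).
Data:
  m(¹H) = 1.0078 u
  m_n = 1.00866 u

Z = 80, so N = A − Z = 189 − 80 = 109.
Total constituent mass: 80 × 1.0078 + 109 × 1.00866 = 190.56794 u
Δm = 190.56794 − 188.9971 = 1.57084 u

1.571 u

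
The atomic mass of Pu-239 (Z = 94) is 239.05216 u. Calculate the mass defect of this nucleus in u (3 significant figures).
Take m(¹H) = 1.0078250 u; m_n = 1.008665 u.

1.94 u

The nucleus contains 94 protons and 239 − 94 = 145 neutrons.
Total constituent mass: 94 × 1.0078250 + 145 × 1.008665 = 240.9919750 u
Δm = 240.9919750 − 239.05216 = 1.9398150 u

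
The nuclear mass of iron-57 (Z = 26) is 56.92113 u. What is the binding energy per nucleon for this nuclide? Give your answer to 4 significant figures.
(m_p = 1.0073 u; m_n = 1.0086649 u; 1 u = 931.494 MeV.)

8.780 MeV/nucleon

Z = 26, so N = A − Z = 57 − 26 = 31.
Mass of separated nucleons = 26(1.0073) + 31(1.0086649) = 26.1898 + 31.2686119 = 57.4584119 u
The mass defect is 57.4584119 − 56.92113 = 0.5372819 u.
E_B = 0.5372819 × 931.494 = 500.475 MeV
Dividing by A = 57 gives 8.780 MeV per nucleon.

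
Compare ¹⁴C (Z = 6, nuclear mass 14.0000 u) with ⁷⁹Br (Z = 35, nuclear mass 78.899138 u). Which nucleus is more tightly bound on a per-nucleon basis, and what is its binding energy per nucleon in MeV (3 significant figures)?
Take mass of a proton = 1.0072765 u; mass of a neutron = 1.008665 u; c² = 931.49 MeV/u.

⁷⁹Br; 8.69 MeV/nucleon

¹⁴C: Σm = 6(1.0072765) + 8(1.008665) = 14.1129790 u; Δm = 0.1129790 u; E_B = 105.24 MeV; E_B/A = 7.517 MeV
⁷⁹Br: Σm = 35(1.0072765) + 44(1.008665) = 79.6359375 u; Δm = 0.7367995 u; E_B = 686.32 MeV; E_B/A = 8.688 MeV
⁷⁹Br has the higher binding energy per nucleon, so it is the more tightly bound nucleus.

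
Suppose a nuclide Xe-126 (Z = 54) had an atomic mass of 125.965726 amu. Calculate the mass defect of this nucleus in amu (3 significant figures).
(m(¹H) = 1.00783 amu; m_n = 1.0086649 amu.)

Σm = 54·m(¹H) + 72·m_n = 54.42282 + 72.6238728 = 127.0466928 amu
The mass defect is 127.0466928 − 125.965726 = 1.0809668 amu.

1.08 amu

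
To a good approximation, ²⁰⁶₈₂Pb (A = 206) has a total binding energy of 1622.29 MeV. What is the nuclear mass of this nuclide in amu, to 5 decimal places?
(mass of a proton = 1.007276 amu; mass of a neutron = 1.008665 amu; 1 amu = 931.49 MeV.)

Mass defect = 1622.29 MeV / (931.49 MeV/amu) = 1.7416075 amu
Constituent mass = 82(1.007276) + 124(1.008665) = 207.671092 amu
Nuclear mass = 207.671092 − 1.7416075 = 205.9294845 amu ≈ 205.92948 amu (to 5 decimal places)

205.92948 amu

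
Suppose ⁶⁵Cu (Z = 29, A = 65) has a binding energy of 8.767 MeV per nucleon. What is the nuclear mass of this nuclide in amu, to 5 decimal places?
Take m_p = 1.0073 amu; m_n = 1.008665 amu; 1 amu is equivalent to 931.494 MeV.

Total binding energy = 65 × 8.767 = 569.855 MeV
Mass defect = 569.855 MeV / (931.494 MeV/amu) = 0.6117645 amu
Constituent mass = 29(1.0073) + 36(1.008665) = 65.523640 amu
Nuclear mass = 65.523640 − 0.6117645 = 64.9118755 amu ≈ 64.91188 amu (to 5 decimal places)

64.91188 amu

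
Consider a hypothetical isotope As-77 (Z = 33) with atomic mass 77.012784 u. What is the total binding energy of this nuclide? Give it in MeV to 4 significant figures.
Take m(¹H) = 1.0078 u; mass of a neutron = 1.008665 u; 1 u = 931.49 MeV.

583.0 MeV

Mass of separated nucleons = 33(1.0078) + 44(1.008665) = 33.2574 + 44.381260 = 77.638660 u
The mass defect is 77.638660 − 77.012784 = 0.625876 u.
E_B = 0.625876 × 931.49 = 582.997 MeV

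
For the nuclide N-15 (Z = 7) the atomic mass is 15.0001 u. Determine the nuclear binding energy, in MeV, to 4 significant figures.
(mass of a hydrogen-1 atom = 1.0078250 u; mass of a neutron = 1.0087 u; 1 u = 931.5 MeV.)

The nucleus contains 7 protons and 15 − 7 = 8 neutrons.
Total constituent mass: 7 × 1.0078250 + 8 × 1.0087 = 15.1243750 u
The mass defect is 15.1243750 − 15.0001 = 0.1242750 u.
Binding energy = Δm·c² = 0.1242750 × 931.5 MeV/u = 115.762 MeV

115.8 MeV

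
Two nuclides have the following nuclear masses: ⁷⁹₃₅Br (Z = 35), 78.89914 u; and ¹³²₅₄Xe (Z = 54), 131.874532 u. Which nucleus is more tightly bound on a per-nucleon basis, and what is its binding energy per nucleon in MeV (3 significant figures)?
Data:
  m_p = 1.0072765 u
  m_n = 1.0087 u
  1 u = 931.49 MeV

⁷⁹₃₅Br: Σm = 35(1.0072765) + 44(1.0087) = 79.6374775 u; Δm = 0.7383375 u; E_B = 687.75 MeV; E_B/A = 8.706 MeV
¹³²₅₄Xe: Σm = 54(1.0072765) + 78(1.0087) = 133.0715310 u; Δm = 1.1969990 u; E_B = 1115.0 MeV; E_B/A = 8.447 MeV
⁷⁹₃₅Br has the higher binding energy per nucleon, so it is the more tightly bound nucleus.

⁷⁹₃₅Br; 8.71 MeV/nucleon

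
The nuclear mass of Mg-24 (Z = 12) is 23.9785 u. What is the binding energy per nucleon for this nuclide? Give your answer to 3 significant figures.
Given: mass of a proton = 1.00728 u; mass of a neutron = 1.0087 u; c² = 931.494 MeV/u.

Σm = 12·m_p + 12·m_n = 12.08736 + 12.1044 = 24.19176 u
The mass defect is 24.19176 − 23.9785 = 0.21326 u.
Converting to energy: 0.21326 u × 931.494 MeV/u = 198.650 MeV
Per nucleon: 198.650 / 24 = 8.277 MeV

8.28 MeV/nucleon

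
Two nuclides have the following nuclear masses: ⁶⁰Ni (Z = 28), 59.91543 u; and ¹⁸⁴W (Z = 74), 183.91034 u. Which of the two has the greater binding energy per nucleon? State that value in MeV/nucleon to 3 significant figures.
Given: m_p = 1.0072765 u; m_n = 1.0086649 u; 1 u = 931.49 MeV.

⁶⁰Ni; 8.78 MeV/nucleon

⁶⁰Ni: Σm = 28(1.0072765) + 32(1.0086649) = 60.4810188 u; Δm = 0.5655888 u; E_B = 526.84 MeV; E_B/A = 8.781 MeV
¹⁸⁴W: Σm = 74(1.0072765) + 110(1.0086649) = 185.4916000 u; Δm = 1.5812600 u; E_B = 1472.9 MeV; E_B/A = 8.005 MeV
⁶⁰Ni has the higher binding energy per nucleon, so it is the more tightly bound nucleus.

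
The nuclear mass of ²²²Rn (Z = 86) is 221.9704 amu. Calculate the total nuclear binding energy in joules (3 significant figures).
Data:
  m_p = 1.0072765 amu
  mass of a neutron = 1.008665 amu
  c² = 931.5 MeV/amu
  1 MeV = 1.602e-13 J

2.74e-10 J

Z = 86, so N = A − Z = 222 − 86 = 136.
Total constituent mass: 86 × 1.0072765 + 136 × 1.008665 = 223.8042190 amu
Δm = 223.8042190 − 221.9704 = 1.8338190 amu
E_B = 1.8338190 × 931.5 = 1708.20 MeV
In joules: 1708.20 MeV × 1.602e-13 J/MeV = 2.7365e-10 J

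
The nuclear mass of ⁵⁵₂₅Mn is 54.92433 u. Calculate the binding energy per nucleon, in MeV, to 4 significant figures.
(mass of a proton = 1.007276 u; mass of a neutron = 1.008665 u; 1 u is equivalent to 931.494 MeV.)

Σm = 25·m_p + 30·m_n = 25.181900 + 30.259950 = 55.441850 u
The mass defect is 55.441850 − 54.92433 = 0.517520 u.
Binding energy = Δm·c² = 0.517520 × 931.494 MeV/u = 482.067 MeV
Dividing by A = 55 gives 8.765 MeV per nucleon.

8.765 MeV/nucleon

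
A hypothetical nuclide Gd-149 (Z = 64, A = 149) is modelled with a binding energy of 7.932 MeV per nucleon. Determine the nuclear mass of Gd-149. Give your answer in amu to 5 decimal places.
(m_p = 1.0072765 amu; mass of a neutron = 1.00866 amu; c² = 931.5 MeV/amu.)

Total binding energy = 149 × 7.932 = 1181.868 MeV
Mass defect = 1181.868 MeV / (931.5 MeV/amu) = 1.2687794 amu
Constituent mass = 64(1.0072765) + 85(1.00866) = 150.2017960 amu
Nuclear mass = 150.2017960 − 1.2687794 = 148.9330166 amu ≈ 148.93302 amu (to 5 decimal places)

148.93302 amu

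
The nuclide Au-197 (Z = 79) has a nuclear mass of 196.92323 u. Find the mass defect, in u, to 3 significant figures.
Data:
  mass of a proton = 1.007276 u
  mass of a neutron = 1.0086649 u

Z = 79, so N = A − Z = 197 − 79 = 118.
Σm = 79·m_p + 118·m_n = 79.574804 + 119.0224582 = 198.5972622 u
Δm = 198.5972622 − 196.92323 = 1.6740322 u

1.67 u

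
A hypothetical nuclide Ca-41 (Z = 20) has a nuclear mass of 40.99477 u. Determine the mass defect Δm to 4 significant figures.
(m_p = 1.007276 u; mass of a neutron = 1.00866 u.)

0.3326 u

Z = 20, so N = A − Z = 41 − 20 = 21.
Σm = 20·m_p + 21·m_n = 20.145520 + 21.18186 = 41.327380 u
Mass defect Δm = 41.327380 − 40.99477 = 0.332610 u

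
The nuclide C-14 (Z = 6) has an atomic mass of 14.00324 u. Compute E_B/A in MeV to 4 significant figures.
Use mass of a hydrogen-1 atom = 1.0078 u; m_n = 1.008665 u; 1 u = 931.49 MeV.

7.510 MeV/nucleon

The nucleus contains 6 protons and 14 − 6 = 8 neutrons.
Total constituent mass: 6 × 1.0078 + 8 × 1.008665 = 14.116120 u
Mass defect Δm = 14.116120 − 14.00324 = 0.112880 u
E_B = 0.112880 × 931.49 = 105.1466 MeV
BE/A = 105.1466 MeV / 14 = 7.510 MeV/nucleon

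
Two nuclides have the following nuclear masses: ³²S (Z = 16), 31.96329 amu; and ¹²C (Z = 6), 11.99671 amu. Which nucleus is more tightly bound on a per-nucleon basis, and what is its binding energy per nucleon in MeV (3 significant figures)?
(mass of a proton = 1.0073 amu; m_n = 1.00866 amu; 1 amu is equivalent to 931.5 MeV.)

³²S; 8.50 MeV/nucleon

³²S: Σm = 16(1.0073) + 16(1.00866) = 32.25536 amu; Δm = 0.29207 amu; E_B = 272.06 MeV; E_B/A = 8.502 MeV
¹²C: Σm = 6(1.0073) + 6(1.00866) = 12.09576 amu; Δm = 0.09905 amu; E_B = 92.265 MeV; E_B/A = 7.689 MeV
³²S has the higher binding energy per nucleon, so it is the more tightly bound nucleus.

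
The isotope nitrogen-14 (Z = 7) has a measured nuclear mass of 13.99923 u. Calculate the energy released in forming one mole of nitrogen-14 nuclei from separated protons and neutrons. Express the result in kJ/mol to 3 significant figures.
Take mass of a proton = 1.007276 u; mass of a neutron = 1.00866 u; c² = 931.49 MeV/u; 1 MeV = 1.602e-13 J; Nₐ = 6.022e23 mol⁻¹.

The nucleus contains 7 protons and 14 − 7 = 7 neutrons.
Σm = 7·m_p + 7·m_n = 7.050932 + 7.06062 = 14.111552 u
Mass defect Δm = 14.111552 − 13.99923 = 0.112322 u
E_B = 0.112322 × 931.49 = 104.627 MeV
Per nucleus in joules: 104.627 MeV × 1.602e-13 J/MeV = 1.6761e-11 J
Per mole: 1.6761e-11 J × 6.022e23 mol⁻¹ = 1.0093e+13 J/mol

1.01e+10 kJ/mol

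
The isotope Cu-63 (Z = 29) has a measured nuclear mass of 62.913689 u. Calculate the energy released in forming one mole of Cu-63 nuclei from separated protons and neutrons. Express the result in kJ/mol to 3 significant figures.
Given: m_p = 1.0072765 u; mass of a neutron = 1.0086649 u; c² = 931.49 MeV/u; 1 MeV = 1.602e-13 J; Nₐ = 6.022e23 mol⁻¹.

5.32e+10 kJ/mol

Total constituent mass: 29 × 1.0072765 + 34 × 1.0086649 = 63.5056251 u
The mass defect is 63.5056251 − 62.913689 = 0.5919361 u.
Binding energy = Δm·c² = 0.5919361 × 931.49 MeV/u = 551.383 MeV
Per nucleus in joules: 551.383 MeV × 1.602e-13 J/MeV = 8.8332e-11 J
Per mole: 8.8332e-11 J × 6.022e23 mol⁻¹ = 5.3194e+13 J/mol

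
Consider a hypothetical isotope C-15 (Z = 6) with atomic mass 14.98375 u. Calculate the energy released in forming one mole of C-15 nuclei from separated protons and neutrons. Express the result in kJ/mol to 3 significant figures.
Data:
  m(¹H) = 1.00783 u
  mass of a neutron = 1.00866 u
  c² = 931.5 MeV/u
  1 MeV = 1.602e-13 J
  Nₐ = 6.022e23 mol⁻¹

The nucleus contains 6 protons and 15 − 6 = 9 neutrons.
Σm = 6·m(¹H) + 9·m_n = 6.04698 + 9.07794 = 15.12492 u
Mass defect Δm = 15.12492 − 14.98375 = 0.14117 u
E_B = 0.14117 × 931.5 = 131.500 MeV
Per nucleus in joules: 131.500 MeV × 1.602e-13 J/MeV = 2.1066e-11 J
Per mole: 2.1066e-11 J × 6.022e23 mol⁻¹ = 1.2686e+13 J/mol

1.27e+10 kJ/mol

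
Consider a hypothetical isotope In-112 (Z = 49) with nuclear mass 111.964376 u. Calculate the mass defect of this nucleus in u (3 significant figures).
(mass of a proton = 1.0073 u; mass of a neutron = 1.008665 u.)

0.939 u

Total constituent mass: 49 × 1.0073 + 63 × 1.008665 = 112.903595 u
The mass defect is 112.903595 − 111.964376 = 0.939219 u.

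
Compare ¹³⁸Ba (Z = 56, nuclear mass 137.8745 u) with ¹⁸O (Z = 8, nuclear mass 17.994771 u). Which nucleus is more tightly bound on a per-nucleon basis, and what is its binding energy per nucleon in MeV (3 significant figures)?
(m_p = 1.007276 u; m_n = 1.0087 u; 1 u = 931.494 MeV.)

¹³⁸Ba; 8.41 MeV/nucleon

¹³⁸Ba: Σm = 56(1.007276) + 82(1.0087) = 139.120856 u; Δm = 1.246356 u; E_B = 1161.0 MeV; E_B/A = 8.413 MeV
¹⁸O: Σm = 8(1.007276) + 10(1.0087) = 18.145208 u; Δm = 0.150437 u; E_B = 140.13 MeV; E_B/A = 7.785 MeV
¹³⁸Ba has the higher binding energy per nucleon, so it is the more tightly bound nucleus.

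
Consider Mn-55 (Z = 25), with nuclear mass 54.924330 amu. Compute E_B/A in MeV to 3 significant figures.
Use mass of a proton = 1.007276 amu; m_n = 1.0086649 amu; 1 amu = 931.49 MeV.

The nucleus contains 25 protons and 55 − 25 = 30 neutrons.
Σm = 25·m_p + 30·m_n = 25.181900 + 30.2599470 = 55.4418470 amu
The mass defect is 55.4418470 − 54.924330 = 0.5175170 amu.
Binding energy = Δm·c² = 0.5175170 × 931.49 MeV/amu = 482.062 MeV
Per nucleon: 482.062 / 55 = 8.7648 MeV

8.76 MeV/nucleon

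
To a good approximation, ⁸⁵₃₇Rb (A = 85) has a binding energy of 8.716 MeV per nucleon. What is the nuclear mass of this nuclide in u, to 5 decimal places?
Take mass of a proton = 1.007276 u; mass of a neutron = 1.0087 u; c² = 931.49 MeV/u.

84.89146 u

Total binding energy = 85 × 8.716 = 740.860 MeV
Mass defect = 740.860 MeV / (931.49 MeV/u) = 0.7953494 u
Constituent mass = 37(1.007276) + 48(1.0087) = 85.686812 u
Nuclear mass = 85.686812 − 0.7953494 = 84.8914626 u ≈ 84.89146 u (to 5 decimal places)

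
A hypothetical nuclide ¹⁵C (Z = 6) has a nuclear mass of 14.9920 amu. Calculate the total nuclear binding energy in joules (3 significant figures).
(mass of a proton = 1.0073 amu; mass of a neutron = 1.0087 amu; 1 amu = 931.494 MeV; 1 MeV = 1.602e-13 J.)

Total constituent mass: 6 × 1.0073 + 9 × 1.0087 = 15.1221 amu
Mass defect Δm = 15.1221 − 14.9920 = 0.1301 amu
Binding energy = Δm·c² = 0.1301 × 931.494 MeV/amu = 121.187 MeV
In joules: 121.187 MeV × 1.602e-13 J/MeV = 1.9414e-11 J

1.94e-11 J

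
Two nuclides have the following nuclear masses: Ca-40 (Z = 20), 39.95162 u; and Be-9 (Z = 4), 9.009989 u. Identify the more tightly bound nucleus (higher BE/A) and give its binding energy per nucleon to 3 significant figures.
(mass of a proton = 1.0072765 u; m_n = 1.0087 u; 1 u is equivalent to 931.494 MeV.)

Ca-40; 8.57 MeV/nucleon

Ca-40: Σm = 20(1.0072765) + 20(1.0087) = 40.3195300 u; Δm = 0.3679100 u; E_B = 342.71 MeV; E_B/A = 8.568 MeV
Be-9: Σm = 4(1.0072765) + 5(1.0087) = 9.0726060 u; Δm = 0.0626170 u; E_B = 58.327 MeV; E_B/A = 6.481 MeV
Ca-40 has the higher binding energy per nucleon, so it is the more tightly bound nucleus.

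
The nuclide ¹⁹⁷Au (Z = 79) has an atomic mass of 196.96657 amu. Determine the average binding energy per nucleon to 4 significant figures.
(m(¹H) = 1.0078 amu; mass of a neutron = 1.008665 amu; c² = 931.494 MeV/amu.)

Σm = 79·m(¹H) + 118·m_n = 79.6162 + 119.022470 = 198.638670 amu
The mass defect is 198.638670 − 196.96657 = 1.672100 amu.
E_B = 1.672100 × 931.494 = 1557.55 MeV
BE/A = 1557.55 MeV / 197 = 7.906 MeV/nucleon

7.906 MeV/nucleon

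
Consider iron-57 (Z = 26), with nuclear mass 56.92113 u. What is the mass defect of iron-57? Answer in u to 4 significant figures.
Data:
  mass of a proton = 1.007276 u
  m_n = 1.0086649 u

0.5367 u

Total constituent mass: 26 × 1.007276 + 31 × 1.0086649 = 57.4577879 u
Mass defect Δm = 57.4577879 − 56.92113 = 0.5366579 u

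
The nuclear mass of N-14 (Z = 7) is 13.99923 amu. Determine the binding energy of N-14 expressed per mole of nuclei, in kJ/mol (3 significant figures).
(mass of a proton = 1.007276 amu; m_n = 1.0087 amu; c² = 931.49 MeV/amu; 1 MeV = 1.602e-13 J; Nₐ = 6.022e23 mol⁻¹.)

1.01e+10 kJ/mol

Mass of separated nucleons = 7(1.007276) + 7(1.0087) = 7.050932 + 7.0609 = 14.111832 amu
Δm = 14.111832 − 13.99923 = 0.112602 amu
Binding energy = Δm·c² = 0.112602 × 931.49 MeV/amu = 104.888 MeV
Per nucleus in joules: 104.888 MeV × 1.602e-13 J/MeV = 1.6803e-11 J
Per mole: 1.6803e-11 J × 6.022e23 mol⁻¹ = 1.0119e+13 J/mol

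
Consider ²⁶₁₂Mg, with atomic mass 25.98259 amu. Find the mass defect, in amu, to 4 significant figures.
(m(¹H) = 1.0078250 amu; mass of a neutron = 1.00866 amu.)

0.2326 amu

Mass of separated nucleons = 12(1.0078250) + 14(1.00866) = 12.0939000 + 14.12124 = 26.2151400 amu
Δm = 26.2151400 − 25.98259 = 0.2325500 amu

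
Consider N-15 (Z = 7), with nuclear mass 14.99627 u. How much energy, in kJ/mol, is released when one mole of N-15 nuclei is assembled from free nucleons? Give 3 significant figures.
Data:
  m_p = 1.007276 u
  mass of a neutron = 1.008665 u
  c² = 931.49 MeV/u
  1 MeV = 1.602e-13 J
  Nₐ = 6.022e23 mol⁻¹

Σm = 7·m_p + 8·m_n = 7.050932 + 8.069320 = 15.120252 u
Δm = 15.120252 − 14.99627 = 0.123982 u
Binding energy = Δm·c² = 0.123982 × 931.49 MeV/u = 115.488 MeV
Per nucleus in joules: 115.488 MeV × 1.602e-13 J/MeV = 1.8501e-11 J
Per mole: 1.8501e-11 J × 6.022e23 mol⁻¹ = 1.1141e+13 J/mol

1.11e+10 kJ/mol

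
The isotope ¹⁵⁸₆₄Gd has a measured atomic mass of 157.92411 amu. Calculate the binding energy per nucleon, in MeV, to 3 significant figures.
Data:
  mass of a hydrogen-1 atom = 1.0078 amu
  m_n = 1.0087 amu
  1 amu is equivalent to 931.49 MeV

8.21 MeV/nucleon

Mass of separated nucleons = 64(1.0078) + 94(1.0087) = 64.4992 + 94.8178 = 159.3170 amu
Δm = 159.3170 − 157.92411 = 1.39289 amu
Binding energy = Δm·c² = 1.39289 × 931.49 MeV/amu = 1297.46 MeV
Dividing by A = 158 gives 8.212 MeV per nucleon.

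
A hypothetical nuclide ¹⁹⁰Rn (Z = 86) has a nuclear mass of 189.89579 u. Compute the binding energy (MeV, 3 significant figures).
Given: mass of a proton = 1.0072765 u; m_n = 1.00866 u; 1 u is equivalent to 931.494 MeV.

1520 MeV

Z = 86, so N = A − Z = 190 − 86 = 104.
Mass of separated nucleons = 86(1.0072765) + 104(1.00866) = 86.6257790 + 104.90064 = 191.5264190 u
The mass defect is 191.5264190 − 189.89579 = 1.6306290 u.
Binding energy = Δm·c² = 1.6306290 × 931.494 MeV/u = 1518.92 MeV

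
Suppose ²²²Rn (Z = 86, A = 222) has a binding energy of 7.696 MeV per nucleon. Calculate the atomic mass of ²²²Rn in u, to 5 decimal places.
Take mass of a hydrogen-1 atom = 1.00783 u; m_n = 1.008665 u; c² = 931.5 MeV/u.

Total binding energy = 222 × 7.696 = 1708.512 MeV
Mass defect = 1708.512 MeV / (931.5 MeV/u) = 1.8341514 u
Constituent mass = 86(1.00783) + 136(1.008665) = 223.851820 u
Atomic mass = 223.851820 − 1.8341514 = 222.0176686 u ≈ 222.01767 u (to 5 decimal places)

222.01767 u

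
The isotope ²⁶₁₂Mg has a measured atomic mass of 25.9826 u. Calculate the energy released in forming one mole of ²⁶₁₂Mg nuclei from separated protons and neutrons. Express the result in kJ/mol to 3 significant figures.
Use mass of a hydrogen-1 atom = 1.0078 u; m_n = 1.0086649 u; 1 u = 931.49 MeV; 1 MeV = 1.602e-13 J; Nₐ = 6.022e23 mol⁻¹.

The nucleus contains 12 protons and 26 − 12 = 14 neutrons.
Σm = 12·m(¹H) + 14·m_n = 12.0936 + 14.1213086 = 26.2149086 u
Mass defect Δm = 26.2149086 − 25.9826 = 0.2323086 u
E_B = 0.2323086 × 931.49 = 216.393 MeV
Per nucleus in joules: 216.393 MeV × 1.602e-13 J/MeV = 3.4666e-11 J
Per mole: 3.4666e-11 J × 6.022e23 mol⁻¹ = 2.0876e+13 J/mol

2.09e+10 kJ/mol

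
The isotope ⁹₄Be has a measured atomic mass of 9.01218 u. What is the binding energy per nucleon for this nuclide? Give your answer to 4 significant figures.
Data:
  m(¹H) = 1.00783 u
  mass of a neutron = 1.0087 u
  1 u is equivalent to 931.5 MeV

6.483 MeV/nucleon

With 4 protons and 5 neutrons (A = 9):
Total constituent mass: 4 × 1.00783 + 5 × 1.0087 = 9.07482 u
Δm = 9.07482 − 9.01218 = 0.06264 u
E_B = 0.06264 × 931.5 = 58.3492 MeV
Per nucleon: 58.3492 / 9 = 6.483 MeV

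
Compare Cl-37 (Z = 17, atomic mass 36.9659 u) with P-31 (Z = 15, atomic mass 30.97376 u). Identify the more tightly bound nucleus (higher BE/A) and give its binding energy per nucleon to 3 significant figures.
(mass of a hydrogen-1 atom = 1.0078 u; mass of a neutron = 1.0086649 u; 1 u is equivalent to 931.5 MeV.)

Cl-37; 8.56 MeV/nucleon

Cl-37: Σm = 17(1.0078) + 20(1.0086649) = 37.3058980 u; Δm = 0.3399980 u; E_B = 316.71 MeV; E_B/A = 8.560 MeV
P-31: Σm = 15(1.0078) + 16(1.0086649) = 31.2556384 u; Δm = 0.2818784 u; E_B = 262.57 MeV; E_B/A = 8.470 MeV
Cl-37 has the higher binding energy per nucleon, so it is the more tightly bound nucleus.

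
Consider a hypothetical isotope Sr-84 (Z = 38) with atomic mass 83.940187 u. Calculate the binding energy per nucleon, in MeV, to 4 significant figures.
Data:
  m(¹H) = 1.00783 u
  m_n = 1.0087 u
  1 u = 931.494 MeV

8.401 MeV/nucleon

With 38 protons and 46 neutrons (A = 84):
Mass of separated nucleons = 38(1.00783) + 46(1.0087) = 38.29754 + 46.4002 = 84.69774 u
The mass defect is 84.69774 − 83.940187 = 0.757553 u.
Binding energy = Δm·c² = 0.757553 × 931.494 MeV/u = 705.656 MeV
Per nucleon: 705.656 / 84 = 8.401 MeV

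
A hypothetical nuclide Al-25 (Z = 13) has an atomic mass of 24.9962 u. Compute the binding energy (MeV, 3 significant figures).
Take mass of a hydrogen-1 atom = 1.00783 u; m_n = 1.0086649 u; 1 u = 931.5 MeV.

195 MeV

Σm = 13·m(¹H) + 12·m_n = 13.10179 + 12.1039788 = 25.2057688 u
Mass defect Δm = 25.2057688 − 24.9962 = 0.2095688 u
E_B = 0.2095688 × 931.5 = 195.213 MeV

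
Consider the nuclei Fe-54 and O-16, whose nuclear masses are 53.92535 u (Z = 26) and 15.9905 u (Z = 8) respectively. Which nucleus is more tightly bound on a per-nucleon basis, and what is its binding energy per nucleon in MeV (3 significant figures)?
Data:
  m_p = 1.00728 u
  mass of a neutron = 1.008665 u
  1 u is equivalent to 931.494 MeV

Fe-54; 8.74 MeV/nucleon

Fe-54: Σm = 26(1.00728) + 28(1.008665) = 54.431900 u; Δm = 0.506550 u; E_B = 471.85 MeV; E_B/A = 8.738 MeV
O-16: Σm = 8(1.00728) + 8(1.008665) = 16.127560 u; Δm = 0.137060 u; E_B = 127.67 MeV; E_B/A = 7.979 MeV
Fe-54 has the higher binding energy per nucleon, so it is the more tightly bound nucleus.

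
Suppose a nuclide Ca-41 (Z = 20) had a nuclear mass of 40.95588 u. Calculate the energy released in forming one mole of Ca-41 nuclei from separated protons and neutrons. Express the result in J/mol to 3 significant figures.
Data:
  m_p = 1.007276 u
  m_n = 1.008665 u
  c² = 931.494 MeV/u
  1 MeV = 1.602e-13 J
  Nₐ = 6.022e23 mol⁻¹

3.34e+13 J/mol

Mass of separated nucleons = 20(1.007276) + 21(1.008665) = 20.145520 + 21.181965 = 41.327485 u
The mass defect is 41.327485 − 40.95588 = 0.371605 u.
E_B = 0.371605 × 931.494 = 346.148 MeV
Per nucleus in joules: 346.148 MeV × 1.602e-13 J/MeV = 5.5453e-11 J
Per mole: 5.5453e-11 J × 6.022e23 mol⁻¹ = 3.3394e+13 J/mol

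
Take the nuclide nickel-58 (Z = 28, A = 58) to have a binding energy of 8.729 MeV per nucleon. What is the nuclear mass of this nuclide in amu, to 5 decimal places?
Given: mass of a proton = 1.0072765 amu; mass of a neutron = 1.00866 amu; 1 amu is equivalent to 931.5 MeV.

57.92003 amu

Total binding energy = 58 × 8.729 = 506.282 MeV
Mass defect = 506.282 MeV / (931.5 MeV/amu) = 0.5435126 amu
Constituent mass = 28(1.0072765) + 30(1.00866) = 58.4635420 amu
Nuclear mass = 58.4635420 − 0.5435126 = 57.9200294 amu ≈ 57.92003 amu (to 5 decimal places)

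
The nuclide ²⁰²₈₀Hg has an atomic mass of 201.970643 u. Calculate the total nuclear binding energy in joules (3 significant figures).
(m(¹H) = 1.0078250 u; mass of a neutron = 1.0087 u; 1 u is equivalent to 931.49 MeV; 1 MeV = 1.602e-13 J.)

With 80 protons and 122 neutrons (A = 202):
Mass of separated nucleons = 80(1.0078250) + 122(1.0087) = 80.6260000 + 123.0614 = 203.6874000 u
Mass defect Δm = 203.6874000 − 201.970643 = 1.7167570 u
Binding energy = Δm·c² = 1.7167570 × 931.49 MeV/u = 1599.14 MeV
In joules: 1599.14 MeV × 1.602e-13 J/MeV = 2.5618e-10 J

2.56e-10 J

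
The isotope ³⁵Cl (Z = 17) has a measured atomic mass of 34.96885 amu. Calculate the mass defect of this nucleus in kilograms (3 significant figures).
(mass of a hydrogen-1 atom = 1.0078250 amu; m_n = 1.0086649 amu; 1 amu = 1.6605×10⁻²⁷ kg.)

5.32e-28 kg

With 17 protons and 18 neutrons (A = 35):
Mass of separated nucleons = 17(1.0078250) + 18(1.0086649) = 17.1330250 + 18.1559682 = 35.2889932 amu
Mass defect Δm = 35.2889932 − 34.96885 = 0.3201432 amu
In SI units: 0.3201432 amu × 1.6605×10⁻²⁷ kg/amu = 5.3160e-28 kg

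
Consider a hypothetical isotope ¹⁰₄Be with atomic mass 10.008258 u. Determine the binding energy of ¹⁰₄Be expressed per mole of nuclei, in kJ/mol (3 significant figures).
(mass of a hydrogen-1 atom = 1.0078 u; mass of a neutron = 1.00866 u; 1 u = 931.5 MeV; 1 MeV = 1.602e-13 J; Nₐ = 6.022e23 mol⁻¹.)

6.73e+09 kJ/mol

Σm = 4·m(¹H) + 6·m_n = 4.0312 + 6.05196 = 10.08316 u
Mass defect Δm = 10.08316 − 10.008258 = 0.074902 u
E_B = 0.074902 × 931.5 = 69.7712 MeV
Per nucleus in joules: 69.7712 MeV × 1.602e-13 J/MeV = 1.1177e-11 J
Per mole: 1.1177e-11 J × 6.022e23 mol⁻¹ = 6.7308e+12 J/mol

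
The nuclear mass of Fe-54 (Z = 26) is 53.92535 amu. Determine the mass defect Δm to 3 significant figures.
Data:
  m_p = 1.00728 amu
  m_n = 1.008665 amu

0.507 amu

Mass of separated nucleons = 26(1.00728) + 28(1.008665) = 26.18928 + 28.242620 = 54.431900 amu
Mass defect Δm = 54.431900 − 53.92535 = 0.506550 amu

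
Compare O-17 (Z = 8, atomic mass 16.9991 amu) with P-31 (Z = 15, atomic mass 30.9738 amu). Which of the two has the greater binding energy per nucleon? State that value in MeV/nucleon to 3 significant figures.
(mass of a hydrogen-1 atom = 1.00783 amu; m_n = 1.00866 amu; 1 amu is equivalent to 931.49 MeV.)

P-31; 8.48 MeV/nucleon

O-17: Σm = 8(1.00783) + 9(1.00866) = 17.14058 amu; Δm = 0.14148 amu; E_B = 131.79 MeV; E_B/A = 7.752 MeV
P-31: Σm = 15(1.00783) + 16(1.00866) = 31.25601 amu; Δm = 0.28221 amu; E_B = 262.88 MeV; E_B/A = 8.480 MeV
P-31 has the higher binding energy per nucleon, so it is the more tightly bound nucleus.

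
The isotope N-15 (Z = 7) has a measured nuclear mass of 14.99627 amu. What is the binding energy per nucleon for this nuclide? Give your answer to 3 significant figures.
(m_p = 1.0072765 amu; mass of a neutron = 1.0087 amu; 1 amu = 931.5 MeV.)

Z = 7, so N = A − Z = 15 − 7 = 8.
Σm = 7·m_p + 8·m_n = 7.0509355 + 8.0696 = 15.1205355 amu
The mass defect is 15.1205355 − 14.99627 = 0.1242655 amu.
Converting to energy: 0.1242655 amu × 931.5 MeV/amu = 115.753 MeV
BE/A = 115.753 MeV / 15 = 7.717 MeV/nucleon

7.72 MeV/nucleon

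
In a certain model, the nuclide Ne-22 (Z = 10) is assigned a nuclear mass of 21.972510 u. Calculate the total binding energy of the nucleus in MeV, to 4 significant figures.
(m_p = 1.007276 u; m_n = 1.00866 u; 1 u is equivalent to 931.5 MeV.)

Total constituent mass: 10 × 1.007276 + 12 × 1.00866 = 22.176680 u
Δm = 22.176680 − 21.972510 = 0.204170 u
Binding energy = Δm·c² = 0.204170 × 931.5 MeV/u = 190.184 MeV

190.2 MeV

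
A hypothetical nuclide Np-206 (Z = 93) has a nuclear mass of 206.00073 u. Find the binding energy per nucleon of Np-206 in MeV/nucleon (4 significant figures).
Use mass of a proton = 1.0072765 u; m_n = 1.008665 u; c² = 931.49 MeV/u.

7.484 MeV/nucleon

The nucleus contains 93 protons and 206 − 93 = 113 neutrons.
Σm = 93·m_p + 113·m_n = 93.6767145 + 113.979145 = 207.6558595 u
Mass defect Δm = 207.6558595 − 206.00073 = 1.6551295 u
Converting to energy: 1.6551295 u × 931.49 MeV/u = 1541.74 MeV
Dividing by A = 206 gives 7.484 MeV per nucleon.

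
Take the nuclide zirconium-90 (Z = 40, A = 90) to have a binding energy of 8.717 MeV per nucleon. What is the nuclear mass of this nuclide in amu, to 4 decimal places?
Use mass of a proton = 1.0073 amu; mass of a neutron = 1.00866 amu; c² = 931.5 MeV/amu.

89.8828 amu

Total binding energy = 90 × 8.717 = 784.530 MeV
Mass defect = 784.530 MeV / (931.5 MeV/amu) = 0.842222 amu
Constituent mass = 40(1.0073) + 50(1.00866) = 90.72500 amu
Nuclear mass = 90.72500 − 0.842222 = 89.882778 amu ≈ 89.8828 amu (to 4 decimal places)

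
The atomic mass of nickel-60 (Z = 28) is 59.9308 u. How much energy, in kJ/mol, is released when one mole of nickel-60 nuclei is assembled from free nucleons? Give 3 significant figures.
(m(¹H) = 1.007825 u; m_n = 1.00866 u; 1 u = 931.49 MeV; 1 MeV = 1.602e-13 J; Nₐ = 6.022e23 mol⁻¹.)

Total constituent mass: 28 × 1.007825 + 32 × 1.00866 = 60.496220 u
The mass defect is 60.496220 − 59.9308 = 0.565420 u.
E_B = 0.565420 × 931.49 = 526.683 MeV
Per nucleus in joules: 526.683 MeV × 1.602e-13 J/MeV = 8.4375e-11 J
Per mole: 8.4375e-11 J × 6.022e23 mol⁻¹ = 5.0811e+13 J/mol

5.08e+10 kJ/mol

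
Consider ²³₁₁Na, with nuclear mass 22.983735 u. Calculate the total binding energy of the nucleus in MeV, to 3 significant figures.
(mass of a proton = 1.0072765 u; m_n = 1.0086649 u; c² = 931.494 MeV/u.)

With 11 protons and 12 neutrons (A = 23):
Σm = 11·m_p + 12·m_n = 11.0800415 + 12.1039788 = 23.1840203 u
Δm = 23.1840203 − 22.983735 = 0.2002853 u
Binding energy = Δm·c² = 0.2002853 × 931.494 MeV/u = 186.565 MeV

187 MeV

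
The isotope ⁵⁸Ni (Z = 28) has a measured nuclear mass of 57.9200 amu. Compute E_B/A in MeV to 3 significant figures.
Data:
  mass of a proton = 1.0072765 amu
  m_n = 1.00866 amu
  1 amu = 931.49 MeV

With 28 protons and 30 neutrons (A = 58):
Total constituent mass: 28 × 1.0072765 + 30 × 1.00866 = 58.4635420 amu
Δm = 58.4635420 − 57.9200 = 0.5435420 amu
E_B = 0.5435420 × 931.49 = 506.304 MeV
Per nucleon: 506.304 / 58 = 8.729 MeV

8.73 MeV/nucleon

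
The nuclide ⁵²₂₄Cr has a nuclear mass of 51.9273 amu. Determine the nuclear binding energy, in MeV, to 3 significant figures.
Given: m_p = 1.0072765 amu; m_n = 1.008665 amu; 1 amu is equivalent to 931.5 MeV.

456 MeV

Z = 24, so N = A − Z = 52 − 24 = 28.
Total constituent mass: 24 × 1.0072765 + 28 × 1.008665 = 52.4172560 amu
Δm = 52.4172560 − 51.9273 = 0.4899560 amu
E_B = 0.4899560 × 931.5 = 456.394 MeV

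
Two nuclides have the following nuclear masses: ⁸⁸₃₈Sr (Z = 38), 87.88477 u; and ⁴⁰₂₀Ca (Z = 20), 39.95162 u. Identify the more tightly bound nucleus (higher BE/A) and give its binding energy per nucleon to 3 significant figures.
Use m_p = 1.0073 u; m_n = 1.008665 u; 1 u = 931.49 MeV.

⁸⁸₃₈Sr: Σm = 38(1.0073) + 50(1.008665) = 88.710650 u; Δm = 0.825880 u; E_B = 769.30 MeV; E_B/A = 8.742 MeV
⁴⁰₂₀Ca: Σm = 20(1.0073) + 20(1.008665) = 40.319300 u; Δm = 0.367680 u; E_B = 342.49 MeV; E_B/A = 8.562 MeV
⁸⁸₃₈Sr has the higher binding energy per nucleon, so it is the more tightly bound nucleus.

⁸⁸₃₈Sr; 8.74 MeV/nucleon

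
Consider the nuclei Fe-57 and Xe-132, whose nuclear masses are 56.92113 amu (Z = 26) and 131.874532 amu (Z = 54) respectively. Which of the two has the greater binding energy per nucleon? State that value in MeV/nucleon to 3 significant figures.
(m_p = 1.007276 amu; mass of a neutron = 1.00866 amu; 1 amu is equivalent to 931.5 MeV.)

Fe-57: Σm = 26(1.007276) + 31(1.00866) = 57.457636 amu; Δm = 0.536506 amu; E_B = 499.76 MeV; E_B/A = 8.768 MeV
Xe-132: Σm = 54(1.007276) + 78(1.00866) = 133.068384 amu; Δm = 1.193852 amu; E_B = 1112.07 MeV; E_B/A = 8.4248 MeV
Fe-57 has the higher binding energy per nucleon, so it is the more tightly bound nucleus.

Fe-57; 8.77 MeV/nucleon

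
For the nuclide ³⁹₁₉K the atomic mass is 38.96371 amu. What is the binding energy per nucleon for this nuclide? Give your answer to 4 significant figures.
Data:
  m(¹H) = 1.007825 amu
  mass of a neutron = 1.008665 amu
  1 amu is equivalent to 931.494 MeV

8.557 MeV/nucleon

The nucleus contains 19 protons and 39 − 19 = 20 neutrons.
Total constituent mass: 19 × 1.007825 + 20 × 1.008665 = 39.321975 amu
Mass defect Δm = 39.321975 − 38.96371 = 0.358265 amu
E_B = 0.358265 × 931.494 = 333.722 MeV
BE/A = 333.722 MeV / 39 = 8.557 MeV/nucleon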